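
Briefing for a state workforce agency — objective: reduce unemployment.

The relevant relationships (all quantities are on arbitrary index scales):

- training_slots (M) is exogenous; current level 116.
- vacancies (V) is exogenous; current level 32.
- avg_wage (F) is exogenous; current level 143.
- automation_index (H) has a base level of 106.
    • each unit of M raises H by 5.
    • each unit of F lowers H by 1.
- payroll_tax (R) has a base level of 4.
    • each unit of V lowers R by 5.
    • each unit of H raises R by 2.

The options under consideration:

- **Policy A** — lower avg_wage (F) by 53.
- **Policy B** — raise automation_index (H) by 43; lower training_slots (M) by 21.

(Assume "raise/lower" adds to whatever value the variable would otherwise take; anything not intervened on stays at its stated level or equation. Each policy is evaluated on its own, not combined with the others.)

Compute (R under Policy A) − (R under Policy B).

230

Policy A (F − 53):
  M = 116
  V = 32
  F = 143 − 53 = 90
  H = 106 + 5·116 − 90 = 596
  R = 4 − 5·32 + 2·596 = 1036
Policy B (H + 43, M − 21):
  M = 116 − 21 = 95
  V = 32
  F = 143
  H = 106 + 5·95 − 143 (+43 from intervention) = 481
  R = 4 − 5·32 + 2·481 = 806
R: 1036 − 806 = 230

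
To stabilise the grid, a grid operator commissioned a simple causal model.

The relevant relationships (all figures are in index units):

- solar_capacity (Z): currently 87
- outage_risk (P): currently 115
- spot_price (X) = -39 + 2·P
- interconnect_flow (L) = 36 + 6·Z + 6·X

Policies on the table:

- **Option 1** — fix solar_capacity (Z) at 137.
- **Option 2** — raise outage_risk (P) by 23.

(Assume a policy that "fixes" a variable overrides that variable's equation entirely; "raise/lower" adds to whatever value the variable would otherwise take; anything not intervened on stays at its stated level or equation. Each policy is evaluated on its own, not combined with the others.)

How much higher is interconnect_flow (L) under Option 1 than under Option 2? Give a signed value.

Option 1 (Z := 137):
  Z = 137
  P = 115
  X = -39 + 2·115 = 191
  L = 36 + 6·137 + 6·191 = 2004
Option 2 (P + 23):
  Z = 87
  P = 115 + 23 = 138
  X = -39 + 2·138 = 237
  L = 36 + 6·87 + 6·237 = 1980
L: 2004 − 1980 = 24

24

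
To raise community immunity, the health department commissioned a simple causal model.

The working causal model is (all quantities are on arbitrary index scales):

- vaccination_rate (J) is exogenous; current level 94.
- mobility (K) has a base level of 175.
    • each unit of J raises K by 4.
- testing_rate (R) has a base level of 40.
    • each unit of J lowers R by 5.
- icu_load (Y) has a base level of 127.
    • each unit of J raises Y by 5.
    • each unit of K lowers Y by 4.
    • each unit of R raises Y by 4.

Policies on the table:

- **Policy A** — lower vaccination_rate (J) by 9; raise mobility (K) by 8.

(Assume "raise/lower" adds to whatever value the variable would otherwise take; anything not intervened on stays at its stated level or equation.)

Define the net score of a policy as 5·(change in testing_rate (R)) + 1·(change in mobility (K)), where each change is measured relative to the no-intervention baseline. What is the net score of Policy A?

197

Baseline:
  J = 94
  K = 175 + 4·94 = 551
  R = 40 − 5·94 = -430
Policy A (J − 9, K + 8):
  J = 94 − 9 = 85
  K = 175 + 4·85 (+8 from intervention) = 523
  R = 40 − 5·85 = -385
ΔR = -385 − (-430) = 45; ΔK = 523 − 551 = -28
Score = 5·45 + 1·(-28) = 197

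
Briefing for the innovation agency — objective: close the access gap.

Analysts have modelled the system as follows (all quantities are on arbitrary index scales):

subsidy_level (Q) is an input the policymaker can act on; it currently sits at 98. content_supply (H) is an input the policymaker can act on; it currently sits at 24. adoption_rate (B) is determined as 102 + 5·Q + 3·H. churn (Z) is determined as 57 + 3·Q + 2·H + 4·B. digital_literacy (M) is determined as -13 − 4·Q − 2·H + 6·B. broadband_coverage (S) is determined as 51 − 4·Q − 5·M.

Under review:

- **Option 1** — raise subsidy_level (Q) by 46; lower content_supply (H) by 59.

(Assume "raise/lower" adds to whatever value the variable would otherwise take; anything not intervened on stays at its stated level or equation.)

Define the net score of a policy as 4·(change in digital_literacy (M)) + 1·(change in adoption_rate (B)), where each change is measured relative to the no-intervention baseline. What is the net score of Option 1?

1061

Baseline:
  Q = 98
  H = 24
  B = 102 + 5·98 + 3·24 = 664
  M = -13 − 4·98 − 2·24 + 6·664 = 3531
Option 1 (Q + 46, H − 59):
  Q = 98 + 46 = 144
  H = 24 − 59 = -35
  B = 102 + 5·144 + 3·(-35) = 717
  M = -13 − 4·144 − 2·(-35) + 6·717 = 3783
ΔM = 3783 − 3531 = 252; ΔB = 717 − 664 = 53
Score = 4·252 + 1·53 = 1061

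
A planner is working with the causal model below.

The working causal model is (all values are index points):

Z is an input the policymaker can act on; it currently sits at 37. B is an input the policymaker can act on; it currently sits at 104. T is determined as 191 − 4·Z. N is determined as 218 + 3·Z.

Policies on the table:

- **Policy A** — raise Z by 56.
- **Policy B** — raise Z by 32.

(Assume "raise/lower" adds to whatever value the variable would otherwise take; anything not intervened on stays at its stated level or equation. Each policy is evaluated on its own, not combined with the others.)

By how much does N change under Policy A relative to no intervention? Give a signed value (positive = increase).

168

Baseline:
  Z = 37
  N = 218 + 3·37 = 329
Policy A (Z + 56):
  Z = 37 + 56 = 93
  N = 218 + 3·93 = 497
Change in N: 497 − 329 = 168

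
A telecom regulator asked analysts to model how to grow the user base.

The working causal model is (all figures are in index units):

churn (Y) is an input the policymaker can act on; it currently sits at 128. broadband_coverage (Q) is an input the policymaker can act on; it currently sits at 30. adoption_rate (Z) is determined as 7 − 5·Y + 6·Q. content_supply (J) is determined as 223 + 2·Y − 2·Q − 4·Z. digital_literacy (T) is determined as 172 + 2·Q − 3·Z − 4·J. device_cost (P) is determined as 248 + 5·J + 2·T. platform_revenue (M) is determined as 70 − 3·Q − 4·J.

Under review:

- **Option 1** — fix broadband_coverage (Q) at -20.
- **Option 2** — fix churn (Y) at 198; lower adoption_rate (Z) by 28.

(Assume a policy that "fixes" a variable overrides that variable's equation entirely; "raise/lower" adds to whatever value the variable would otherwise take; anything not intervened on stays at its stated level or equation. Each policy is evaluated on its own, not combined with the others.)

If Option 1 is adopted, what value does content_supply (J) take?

3531

Option 1 (Q := -20):
  Y = 128
  Q = -20
  Z = 7 − 5·128 + 6·(-20) = -753
  J = 223 + 2·128 − 2·(-20) − 4·(-753) = 3531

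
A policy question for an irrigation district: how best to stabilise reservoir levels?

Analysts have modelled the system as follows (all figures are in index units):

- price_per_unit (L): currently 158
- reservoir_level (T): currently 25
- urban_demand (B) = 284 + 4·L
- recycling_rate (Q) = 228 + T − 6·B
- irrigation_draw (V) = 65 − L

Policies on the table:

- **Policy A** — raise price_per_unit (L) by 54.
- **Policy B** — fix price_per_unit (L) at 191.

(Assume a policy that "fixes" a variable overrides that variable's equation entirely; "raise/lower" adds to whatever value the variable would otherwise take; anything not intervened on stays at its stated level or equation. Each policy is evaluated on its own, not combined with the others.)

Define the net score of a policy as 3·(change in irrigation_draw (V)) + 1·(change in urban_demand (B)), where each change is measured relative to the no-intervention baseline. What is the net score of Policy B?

33

Baseline:
  L = 158
  B = 284 + 4·158 = 916
  V = 65 − 158 = -93
Policy B (L := 191):
  L = 191
  B = 284 + 4·191 = 1048
  V = 65 − 191 = -126
ΔV = -126 − (-93) = -33; ΔB = 1048 − 916 = 132
Score = 3·(-33) + 1·132 = 33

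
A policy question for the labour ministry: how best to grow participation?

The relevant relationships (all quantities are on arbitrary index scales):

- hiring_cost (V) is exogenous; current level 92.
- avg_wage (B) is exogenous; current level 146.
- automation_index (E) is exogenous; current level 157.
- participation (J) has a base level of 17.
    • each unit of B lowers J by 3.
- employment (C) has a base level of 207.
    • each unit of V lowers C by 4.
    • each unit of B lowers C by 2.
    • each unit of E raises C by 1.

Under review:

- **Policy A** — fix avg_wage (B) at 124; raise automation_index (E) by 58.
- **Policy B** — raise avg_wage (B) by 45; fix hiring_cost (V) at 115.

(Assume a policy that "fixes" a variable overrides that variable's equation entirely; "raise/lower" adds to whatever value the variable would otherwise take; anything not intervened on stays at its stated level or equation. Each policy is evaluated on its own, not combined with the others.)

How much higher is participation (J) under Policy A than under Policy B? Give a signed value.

Policy A (B := 124, E + 58):
  B = 124
  J = 17 − 3·124 = -355
Policy B (B + 45, V := 115):
  B = 146 + 45 = 191
  J = 17 − 3·191 = -556
J: -355 − (-556) = 201

201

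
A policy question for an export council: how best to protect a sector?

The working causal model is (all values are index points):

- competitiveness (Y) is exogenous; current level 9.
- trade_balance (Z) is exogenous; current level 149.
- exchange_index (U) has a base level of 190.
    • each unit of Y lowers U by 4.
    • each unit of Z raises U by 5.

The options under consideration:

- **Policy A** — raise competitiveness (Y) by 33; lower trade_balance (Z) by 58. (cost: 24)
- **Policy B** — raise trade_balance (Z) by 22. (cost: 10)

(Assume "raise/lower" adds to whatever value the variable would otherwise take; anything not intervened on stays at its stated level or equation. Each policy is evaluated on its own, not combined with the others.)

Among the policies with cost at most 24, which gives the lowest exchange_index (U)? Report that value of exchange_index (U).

Policy A (Y + 33, Z − 58):
  Y = 9 + 33 = 42
  Z = 149 − 58 = 91
  U = 190 − 4·42 + 5·91 = 477
Policy B (Z + 22):
  Y = 9
  Z = 149 + 22 = 171
  U = 190 − 4·9 + 5·171 = 1009
Comparing — Policy A: U=477, Policy B: U=1009. Lowest is 477 (Policy A).

477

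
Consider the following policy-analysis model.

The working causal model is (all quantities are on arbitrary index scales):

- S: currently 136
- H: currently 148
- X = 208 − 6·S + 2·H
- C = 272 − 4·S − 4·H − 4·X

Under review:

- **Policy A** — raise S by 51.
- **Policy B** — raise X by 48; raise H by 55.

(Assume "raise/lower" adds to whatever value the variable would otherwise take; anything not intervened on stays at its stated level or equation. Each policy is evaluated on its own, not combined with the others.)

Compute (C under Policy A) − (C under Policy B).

1872

Policy A (S + 51):
  S = 136 + 51 = 187
  H = 148
  X = 208 − 6·187 + 2·148 = -618
  C = 272 − 4·187 − 4·148 − 4·(-618) = 1404
Policy B (X + 48, H + 55):
  S = 136
  H = 148 + 55 = 203
  X = 208 − 6·136 + 2·203 (+48 from intervention) = -154
  C = 272 − 4·136 − 4·203 − 4·(-154) = -468
C: 1404 − (-468) = 1872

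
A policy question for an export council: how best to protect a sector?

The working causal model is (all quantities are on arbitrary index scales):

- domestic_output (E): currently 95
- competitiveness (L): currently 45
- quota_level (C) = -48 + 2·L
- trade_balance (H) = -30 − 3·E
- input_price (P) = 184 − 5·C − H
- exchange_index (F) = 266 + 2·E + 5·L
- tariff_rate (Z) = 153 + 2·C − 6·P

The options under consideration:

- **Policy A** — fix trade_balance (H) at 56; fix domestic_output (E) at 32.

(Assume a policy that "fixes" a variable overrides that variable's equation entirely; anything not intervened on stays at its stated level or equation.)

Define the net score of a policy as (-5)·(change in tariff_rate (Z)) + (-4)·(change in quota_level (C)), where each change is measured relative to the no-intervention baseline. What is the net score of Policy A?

-11130

Baseline:
  E = 95
  L = 45
  C = -48 + 2·45 = 42
  H = -30 − 3·95 = -315
  P = 184 − 5·42 − (-315) = 289
  Z = 153 + 2·42 − 6·289 = -1497
Policy A (H := 56, E := 32):
  E = 32
  L = 45
  C = -48 + 2·45 = 42
  H = 56
  P = 184 − 5·42 − 56 = -82
  Z = 153 + 2·42 − 6·(-82) = 729
ΔZ = 729 − (-1497) = 2226; ΔC = 42 − 42 = 0
Score = (-5)·2226 + (-4)·0 = -11130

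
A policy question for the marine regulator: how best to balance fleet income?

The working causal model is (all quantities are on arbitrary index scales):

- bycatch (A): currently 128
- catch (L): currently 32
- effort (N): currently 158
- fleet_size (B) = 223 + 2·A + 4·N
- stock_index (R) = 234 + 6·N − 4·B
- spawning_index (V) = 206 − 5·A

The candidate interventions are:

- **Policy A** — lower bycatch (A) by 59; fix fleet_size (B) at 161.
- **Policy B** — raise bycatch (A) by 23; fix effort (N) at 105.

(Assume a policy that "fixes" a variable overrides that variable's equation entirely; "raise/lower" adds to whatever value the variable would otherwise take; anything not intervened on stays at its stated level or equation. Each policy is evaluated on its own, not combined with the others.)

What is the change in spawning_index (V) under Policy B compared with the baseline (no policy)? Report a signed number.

-115

Baseline:
  A = 128
  V = 206 − 5·128 = -434
Policy B (A + 23, N := 105):
  A = 128 + 23 = 151
  V = 206 − 5·151 = -549
Change in V: -549 − (-434) = -115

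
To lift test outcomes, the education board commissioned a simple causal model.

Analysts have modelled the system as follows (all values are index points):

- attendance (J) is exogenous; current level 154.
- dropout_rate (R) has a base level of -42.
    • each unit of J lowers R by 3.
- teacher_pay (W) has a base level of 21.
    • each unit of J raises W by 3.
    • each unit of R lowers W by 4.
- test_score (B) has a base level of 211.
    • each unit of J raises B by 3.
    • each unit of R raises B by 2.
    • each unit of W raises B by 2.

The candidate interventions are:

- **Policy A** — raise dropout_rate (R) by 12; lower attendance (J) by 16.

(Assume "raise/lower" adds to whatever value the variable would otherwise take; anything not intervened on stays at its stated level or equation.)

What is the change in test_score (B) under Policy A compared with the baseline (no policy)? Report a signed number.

Baseline:
  J = 154
  R = -42 − 3·154 = -504
  W = 21 + 3·154 − 4·(-504) = 2499
  B = 211 + 3·154 + 2·(-504) + 2·2499 = 4663
Policy A (R + 12, J − 16):
  J = 154 − 16 = 138
  R = -42 − 3·138 (+12 from intervention) = -444
  W = 21 + 3·138 − 4·(-444) = 2211
  B = 211 + 3·138 + 2·(-444) + 2·2211 = 4159
Change in B: 4159 − 4663 = -504

-504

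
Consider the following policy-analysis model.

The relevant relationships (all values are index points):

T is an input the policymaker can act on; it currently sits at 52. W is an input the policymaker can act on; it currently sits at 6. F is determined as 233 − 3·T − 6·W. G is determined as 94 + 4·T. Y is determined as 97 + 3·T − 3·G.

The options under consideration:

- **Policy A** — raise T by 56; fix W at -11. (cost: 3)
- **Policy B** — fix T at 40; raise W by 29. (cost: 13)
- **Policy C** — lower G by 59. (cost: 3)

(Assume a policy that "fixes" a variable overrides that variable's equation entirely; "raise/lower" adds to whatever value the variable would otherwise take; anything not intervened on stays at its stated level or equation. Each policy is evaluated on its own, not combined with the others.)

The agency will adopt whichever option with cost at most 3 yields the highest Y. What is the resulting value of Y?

Policy A (T + 56, W := -11):
  T = 52 + 56 = 108
  G = 94 + 4·108 = 526
  Y = 97 + 3·108 − 3·526 = -1157
Policy C (G − 59):
  T = 52
  G = 94 + 4·52 (−59 from intervention) = 243
  Y = 97 + 3·52 − 3·243 = -476
Comparing — Policy A: Y=-1157, Policy C: Y=-476. Highest is -476 (Policy C).

-476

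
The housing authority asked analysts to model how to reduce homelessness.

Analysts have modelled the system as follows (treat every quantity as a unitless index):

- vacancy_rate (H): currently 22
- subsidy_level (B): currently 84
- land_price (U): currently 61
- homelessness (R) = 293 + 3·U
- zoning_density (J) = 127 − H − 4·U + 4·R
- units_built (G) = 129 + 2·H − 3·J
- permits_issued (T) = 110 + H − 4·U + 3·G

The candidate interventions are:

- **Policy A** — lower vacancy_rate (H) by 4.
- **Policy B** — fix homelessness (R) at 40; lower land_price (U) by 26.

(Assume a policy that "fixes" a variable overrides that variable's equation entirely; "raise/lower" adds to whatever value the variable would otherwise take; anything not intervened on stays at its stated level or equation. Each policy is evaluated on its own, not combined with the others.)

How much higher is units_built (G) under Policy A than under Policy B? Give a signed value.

Policy A (H − 4):
  H = 22 − 4 = 18
  U = 61
  R = 293 + 3·61 = 476
  J = 127 − 18 − 4·61 + 4·476 = 1769
  G = 129 + 2·18 − 3·1769 = -5142
Policy B (R := 40, U − 26):
  H = 22
  U = 61 − 26 = 35
  R = 40
  J = 127 − 22 − 4·35 + 4·40 = 125
  G = 129 + 2·22 − 3·125 = -202
G: -5142 − (-202) = -4940

-4940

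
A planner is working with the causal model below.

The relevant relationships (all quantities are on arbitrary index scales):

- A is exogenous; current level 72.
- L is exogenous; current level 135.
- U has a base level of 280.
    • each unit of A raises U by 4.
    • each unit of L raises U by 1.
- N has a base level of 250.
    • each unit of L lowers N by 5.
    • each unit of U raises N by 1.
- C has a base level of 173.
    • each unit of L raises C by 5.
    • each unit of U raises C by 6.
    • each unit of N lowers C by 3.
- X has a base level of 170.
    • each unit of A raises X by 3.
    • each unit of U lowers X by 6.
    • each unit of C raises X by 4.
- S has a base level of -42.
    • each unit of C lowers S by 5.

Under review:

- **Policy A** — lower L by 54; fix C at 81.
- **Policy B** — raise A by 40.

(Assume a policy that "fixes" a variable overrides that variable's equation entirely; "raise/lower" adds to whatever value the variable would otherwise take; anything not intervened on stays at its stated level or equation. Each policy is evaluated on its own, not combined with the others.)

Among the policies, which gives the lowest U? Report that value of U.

Policy A (L − 54, C := 81):
  A = 72
  L = 135 − 54 = 81
  U = 280 + 4·72 + 81 = 649
Policy B (A + 40):
  A = 72 + 40 = 112
  L = 135
  U = 280 + 4·112 + 135 = 863
Comparing — Policy A: U=649, Policy B: U=863. Lowest is 649 (Policy A).

649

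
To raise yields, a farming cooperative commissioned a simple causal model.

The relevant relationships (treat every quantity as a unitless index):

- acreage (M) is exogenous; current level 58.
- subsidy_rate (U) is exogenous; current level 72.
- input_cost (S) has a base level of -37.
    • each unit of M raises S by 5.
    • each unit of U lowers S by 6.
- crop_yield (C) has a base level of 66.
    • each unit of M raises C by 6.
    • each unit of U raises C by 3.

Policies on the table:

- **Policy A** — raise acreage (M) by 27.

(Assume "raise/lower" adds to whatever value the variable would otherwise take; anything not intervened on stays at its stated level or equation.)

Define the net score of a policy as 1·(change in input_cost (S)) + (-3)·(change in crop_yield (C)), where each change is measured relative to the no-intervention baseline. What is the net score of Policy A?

-351

Baseline:
  M = 58
  U = 72
  S = -37 + 5·58 − 6·72 = -179
  C = 66 + 6·58 + 3·72 = 630
Policy A (M + 27):
  M = 58 + 27 = 85
  U = 72
  S = -37 + 5·85 − 6·72 = -44
  C = 66 + 6·85 + 3·72 = 792
ΔS = -44 − (-179) = 135; ΔC = 792 − 630 = 162
Score = 1·135 + (-3)·162 = -351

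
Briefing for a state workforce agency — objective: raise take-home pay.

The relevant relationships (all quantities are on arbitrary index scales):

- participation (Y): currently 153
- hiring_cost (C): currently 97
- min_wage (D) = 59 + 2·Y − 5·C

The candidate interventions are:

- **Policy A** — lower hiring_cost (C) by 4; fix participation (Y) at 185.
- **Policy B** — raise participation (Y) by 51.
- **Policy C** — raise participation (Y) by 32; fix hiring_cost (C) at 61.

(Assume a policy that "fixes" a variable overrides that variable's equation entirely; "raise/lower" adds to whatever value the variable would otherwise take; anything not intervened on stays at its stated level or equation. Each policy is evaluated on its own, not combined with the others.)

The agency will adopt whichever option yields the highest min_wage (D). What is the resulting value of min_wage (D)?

Policy A (C − 4, Y := 185):
  Y = 185
  C = 97 − 4 = 93
  D = 59 + 2·185 − 5·93 = -36
Policy B (Y + 51):
  Y = 153 + 51 = 204
  C = 97
  D = 59 + 2·204 − 5·97 = -18
Policy C (Y + 32, C := 61):
  Y = 153 + 32 = 185
  C = 61
  D = 59 + 2·185 − 5·61 = 124
Comparing — Policy A: D=-36, Policy B: D=-18, Policy C: D=124. Highest is 124 (Policy C).

124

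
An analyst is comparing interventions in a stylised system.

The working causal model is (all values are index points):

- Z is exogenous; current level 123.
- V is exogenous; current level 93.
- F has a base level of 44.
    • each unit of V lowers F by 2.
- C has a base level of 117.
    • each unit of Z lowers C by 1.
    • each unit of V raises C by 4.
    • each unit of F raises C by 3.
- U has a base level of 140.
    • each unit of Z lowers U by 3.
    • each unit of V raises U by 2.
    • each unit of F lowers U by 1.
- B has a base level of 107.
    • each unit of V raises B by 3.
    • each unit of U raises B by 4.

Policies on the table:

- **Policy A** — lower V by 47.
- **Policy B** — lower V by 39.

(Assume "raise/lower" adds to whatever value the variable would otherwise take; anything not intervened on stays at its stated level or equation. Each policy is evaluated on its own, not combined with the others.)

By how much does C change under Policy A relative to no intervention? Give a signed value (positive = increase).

Baseline:
  Z = 123
  V = 93
  F = 44 − 2·93 = -142
  C = 117 − 123 + 4·93 + 3·(-142) = -60
Policy A (V − 47):
  Z = 123
  V = 93 − 47 = 46
  F = 44 − 2·46 = -48
  C = 117 − 123 + 4·46 + 3·(-48) = 34
Change in C: 34 − (-60) = 94

94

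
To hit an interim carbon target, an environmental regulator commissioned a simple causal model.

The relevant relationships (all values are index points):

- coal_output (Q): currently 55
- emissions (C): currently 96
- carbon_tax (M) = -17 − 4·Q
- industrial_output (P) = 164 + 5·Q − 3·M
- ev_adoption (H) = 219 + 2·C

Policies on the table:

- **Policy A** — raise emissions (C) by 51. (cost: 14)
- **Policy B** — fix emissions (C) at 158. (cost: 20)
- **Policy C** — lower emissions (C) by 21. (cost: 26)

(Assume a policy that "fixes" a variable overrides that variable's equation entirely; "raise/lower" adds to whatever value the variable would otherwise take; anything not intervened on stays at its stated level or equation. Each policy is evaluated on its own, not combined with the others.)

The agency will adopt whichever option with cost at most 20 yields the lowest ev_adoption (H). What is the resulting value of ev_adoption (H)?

Policy A (C + 51):
  C = 96 + 51 = 147
  H = 219 + 2·147 = 513
Policy B (C := 158):
  C = 158
  H = 219 + 2·158 = 535
Comparing — Policy A: H=513, Policy B: H=535. Lowest is 513 (Policy A).

513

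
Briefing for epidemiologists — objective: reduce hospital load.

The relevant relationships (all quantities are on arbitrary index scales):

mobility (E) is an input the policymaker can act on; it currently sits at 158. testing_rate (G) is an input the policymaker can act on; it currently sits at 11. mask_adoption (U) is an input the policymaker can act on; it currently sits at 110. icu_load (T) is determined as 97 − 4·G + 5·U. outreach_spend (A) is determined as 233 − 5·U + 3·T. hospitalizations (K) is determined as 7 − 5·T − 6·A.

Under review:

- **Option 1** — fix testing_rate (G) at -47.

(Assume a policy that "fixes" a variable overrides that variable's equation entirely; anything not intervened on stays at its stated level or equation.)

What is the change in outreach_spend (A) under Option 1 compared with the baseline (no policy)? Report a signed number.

Baseline:
  G = 11
  U = 110
  T = 97 − 4·11 + 5·110 = 603
  A = 233 − 5·110 + 3·603 = 1492
Option 1 (G := -47):
  G = -47
  U = 110
  T = 97 − 4·(-47) + 5·110 = 835
  A = 233 − 5·110 + 3·835 = 2188
Change in A: 2188 − 1492 = 696

696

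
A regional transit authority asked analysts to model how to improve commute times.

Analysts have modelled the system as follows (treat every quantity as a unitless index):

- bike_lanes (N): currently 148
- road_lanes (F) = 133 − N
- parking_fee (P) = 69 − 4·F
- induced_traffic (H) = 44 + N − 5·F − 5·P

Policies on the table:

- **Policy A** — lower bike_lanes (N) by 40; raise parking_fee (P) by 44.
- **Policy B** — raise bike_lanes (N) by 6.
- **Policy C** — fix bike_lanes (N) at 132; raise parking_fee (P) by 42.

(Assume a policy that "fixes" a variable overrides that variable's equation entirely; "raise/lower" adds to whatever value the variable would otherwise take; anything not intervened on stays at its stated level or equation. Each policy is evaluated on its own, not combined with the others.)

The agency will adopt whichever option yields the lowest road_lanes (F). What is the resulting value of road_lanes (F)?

Policy A (N − 40, P + 44):
  N = 148 − 40 = 108
  F = 133 − 108 = 25
Policy B (N + 6):
  N = 148 + 6 = 154
  F = 133 − 154 = -21
Policy C (N := 132, P + 42):
  N = 132
  F = 133 − 132 = 1
Comparing — Policy A: F=25, Policy B: F=-21, Policy C: F=1. Lowest is -21 (Policy B).

-21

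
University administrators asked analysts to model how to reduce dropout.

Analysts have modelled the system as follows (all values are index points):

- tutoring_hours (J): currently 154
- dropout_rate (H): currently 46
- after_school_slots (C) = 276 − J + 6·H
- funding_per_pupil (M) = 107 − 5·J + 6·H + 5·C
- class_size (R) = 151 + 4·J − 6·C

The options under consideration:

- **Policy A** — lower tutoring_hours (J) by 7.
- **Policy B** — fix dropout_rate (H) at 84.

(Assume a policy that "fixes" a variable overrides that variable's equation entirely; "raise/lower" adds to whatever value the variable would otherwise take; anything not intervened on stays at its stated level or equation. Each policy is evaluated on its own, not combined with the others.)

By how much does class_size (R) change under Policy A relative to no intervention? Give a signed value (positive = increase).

Baseline:
  J = 154
  H = 46
  C = 276 − 154 + 6·46 = 398
  R = 151 + 4·154 − 6·398 = -1621
Policy A (J − 7):
  J = 154 − 7 = 147
  H = 46
  C = 276 − 147 + 6·46 = 405
  R = 151 + 4·147 − 6·405 = -1691
Change in R: -1691 − (-1621) = -70

-70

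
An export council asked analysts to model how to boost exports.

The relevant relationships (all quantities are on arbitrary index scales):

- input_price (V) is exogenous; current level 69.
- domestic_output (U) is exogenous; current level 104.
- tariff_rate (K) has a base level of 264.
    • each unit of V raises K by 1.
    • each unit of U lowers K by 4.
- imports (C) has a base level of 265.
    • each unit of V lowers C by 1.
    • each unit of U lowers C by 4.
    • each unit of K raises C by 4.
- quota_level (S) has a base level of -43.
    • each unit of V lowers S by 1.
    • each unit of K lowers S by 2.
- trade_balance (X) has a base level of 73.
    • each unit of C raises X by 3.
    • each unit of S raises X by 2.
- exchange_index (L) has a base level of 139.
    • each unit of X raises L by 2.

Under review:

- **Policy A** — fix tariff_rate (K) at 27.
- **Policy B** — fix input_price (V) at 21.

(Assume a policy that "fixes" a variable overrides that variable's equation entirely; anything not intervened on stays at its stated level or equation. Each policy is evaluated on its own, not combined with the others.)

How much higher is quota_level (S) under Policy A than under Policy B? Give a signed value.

Policy A (K := 27):
  V = 69
  U = 104
  K = 27
  S = -43 − 69 − 2·27 = -166
Policy B (V := 21):
  V = 21
  U = 104
  K = 264 + 21 − 4·104 = -131
  S = -43 − 21 − 2·(-131) = 198
S: -166 − 198 = -364

-364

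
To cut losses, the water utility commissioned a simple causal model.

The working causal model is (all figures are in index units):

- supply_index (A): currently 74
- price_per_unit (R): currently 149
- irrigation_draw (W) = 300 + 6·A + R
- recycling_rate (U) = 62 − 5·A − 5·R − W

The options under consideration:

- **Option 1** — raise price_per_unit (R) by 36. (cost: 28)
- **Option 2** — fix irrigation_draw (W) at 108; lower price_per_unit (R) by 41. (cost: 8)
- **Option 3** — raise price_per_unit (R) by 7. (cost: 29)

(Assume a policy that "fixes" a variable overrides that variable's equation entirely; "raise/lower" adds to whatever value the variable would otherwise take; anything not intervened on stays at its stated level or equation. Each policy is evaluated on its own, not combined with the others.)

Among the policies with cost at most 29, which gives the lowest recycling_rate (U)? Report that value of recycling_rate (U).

Option 1 (R + 36):
  A = 74
  R = 149 + 36 = 185
  W = 300 + 6·74 + 185 = 929
  U = 62 − 5·74 − 5·185 − 929 = -2162
Option 2 (W := 108, R − 41):
  A = 74
  R = 149 − 41 = 108
  W = 108
  U = 62 − 5·74 − 5·108 − 108 = -956
Option 3 (R + 7):
  A = 74
  R = 149 + 7 = 156
  W = 300 + 6·74 + 156 = 900
  U = 62 − 5·74 − 5·156 − 900 = -1988
Comparing — Option 1: U=-2162, Option 2: U=-956, Option 3: U=-1988. Lowest is -2162 (Option 1).

-2162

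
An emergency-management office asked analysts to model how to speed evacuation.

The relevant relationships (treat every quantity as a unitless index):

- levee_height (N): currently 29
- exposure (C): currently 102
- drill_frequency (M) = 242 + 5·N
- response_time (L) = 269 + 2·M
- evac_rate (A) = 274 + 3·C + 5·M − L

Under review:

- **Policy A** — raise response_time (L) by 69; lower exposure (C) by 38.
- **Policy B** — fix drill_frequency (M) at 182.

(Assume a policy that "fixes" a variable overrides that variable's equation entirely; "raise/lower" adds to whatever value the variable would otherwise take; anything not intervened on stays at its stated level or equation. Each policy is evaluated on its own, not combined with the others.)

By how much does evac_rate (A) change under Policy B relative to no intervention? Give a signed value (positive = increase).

-615

Baseline:
  N = 29
  C = 102
  M = 242 + 5·29 = 387
  L = 269 + 2·387 = 1043
  A = 274 + 3·102 + 5·387 − 1043 = 1472
Policy B (M := 182):
  N = 29
  C = 102
  M = 182
  L = 269 + 2·182 = 633
  A = 274 + 3·102 + 5·182 − 633 = 857
Change in A: 857 − 1472 = -615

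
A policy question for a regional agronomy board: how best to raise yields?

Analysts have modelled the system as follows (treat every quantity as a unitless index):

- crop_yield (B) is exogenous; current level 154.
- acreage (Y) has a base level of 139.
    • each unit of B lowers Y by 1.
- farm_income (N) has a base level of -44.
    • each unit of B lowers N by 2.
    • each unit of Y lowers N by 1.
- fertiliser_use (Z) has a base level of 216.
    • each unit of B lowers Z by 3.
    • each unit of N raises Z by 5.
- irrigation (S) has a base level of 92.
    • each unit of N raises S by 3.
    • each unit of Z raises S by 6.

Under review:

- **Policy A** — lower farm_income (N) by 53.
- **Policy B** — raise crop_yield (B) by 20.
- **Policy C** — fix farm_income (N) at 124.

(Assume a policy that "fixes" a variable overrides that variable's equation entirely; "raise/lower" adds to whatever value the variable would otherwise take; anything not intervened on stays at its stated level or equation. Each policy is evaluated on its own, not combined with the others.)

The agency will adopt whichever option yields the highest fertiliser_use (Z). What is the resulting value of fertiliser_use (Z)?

374

Policy A (N − 53):
  B = 154
  Y = 139 − 154 = -15
  N = -44 − 2·154 − (-15) (−53 from intervention) = -390
  Z = 216 − 3·154 + 5·(-390) = -2196
Policy B (B + 20):
  B = 154 + 20 = 174
  Y = 139 − 174 = -35
  N = -44 − 2·174 − (-35) = -357
  Z = 216 − 3·174 + 5·(-357) = -2091
Policy C (N := 124):
  B = 154
  Y = 139 − 154 = -15
  N = 124
  Z = 216 − 3·154 + 5·124 = 374
Comparing — Policy A: Z=-2196, Policy B: Z=-2091, Policy C: Z=374. Highest is 374 (Policy C).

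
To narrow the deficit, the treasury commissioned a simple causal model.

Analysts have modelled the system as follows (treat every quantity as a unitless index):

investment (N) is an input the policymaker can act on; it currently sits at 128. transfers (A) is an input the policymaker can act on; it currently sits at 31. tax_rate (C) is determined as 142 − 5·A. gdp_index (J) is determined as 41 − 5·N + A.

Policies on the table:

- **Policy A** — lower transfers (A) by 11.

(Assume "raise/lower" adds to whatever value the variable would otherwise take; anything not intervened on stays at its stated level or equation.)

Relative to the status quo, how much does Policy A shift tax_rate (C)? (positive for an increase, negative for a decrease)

Baseline:
  A = 31
  C = 142 − 5·31 = -13
Policy A (A − 11):
  A = 31 − 11 = 20
  C = 142 − 5·20 = 42
Change in C: 42 − (-13) = 55

55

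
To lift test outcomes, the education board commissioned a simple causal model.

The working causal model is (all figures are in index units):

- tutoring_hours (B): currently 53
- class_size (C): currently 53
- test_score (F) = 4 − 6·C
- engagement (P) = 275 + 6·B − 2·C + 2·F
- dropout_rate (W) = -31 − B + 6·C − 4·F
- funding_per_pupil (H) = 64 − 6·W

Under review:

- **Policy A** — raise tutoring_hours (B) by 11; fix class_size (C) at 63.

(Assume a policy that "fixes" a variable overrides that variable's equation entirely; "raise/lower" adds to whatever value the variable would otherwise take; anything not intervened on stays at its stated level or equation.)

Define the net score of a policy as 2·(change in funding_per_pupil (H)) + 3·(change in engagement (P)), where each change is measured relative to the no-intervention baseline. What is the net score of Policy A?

-3690

Baseline:
  B = 53
  C = 53
  F = 4 − 6·53 = -314
  P = 275 + 6·53 − 2·53 + 2·(-314) = -141
  W = -31 − 53 + 6·53 − 4·(-314) = 1490
  H = 64 − 6·1490 = -8876
Policy A (B + 11, C := 63):
  B = 53 + 11 = 64
  C = 63
  F = 4 − 6·63 = -374
  P = 275 + 6·64 − 2·63 + 2·(-374) = -215
  W = -31 − 64 + 6·63 − 4·(-374) = 1779
  H = 64 − 6·1779 = -10610
ΔH = -10610 − (-8876) = -1734; ΔP = -215 − (-141) = -74
Score = 2·(-1734) + 3·(-74) = -3690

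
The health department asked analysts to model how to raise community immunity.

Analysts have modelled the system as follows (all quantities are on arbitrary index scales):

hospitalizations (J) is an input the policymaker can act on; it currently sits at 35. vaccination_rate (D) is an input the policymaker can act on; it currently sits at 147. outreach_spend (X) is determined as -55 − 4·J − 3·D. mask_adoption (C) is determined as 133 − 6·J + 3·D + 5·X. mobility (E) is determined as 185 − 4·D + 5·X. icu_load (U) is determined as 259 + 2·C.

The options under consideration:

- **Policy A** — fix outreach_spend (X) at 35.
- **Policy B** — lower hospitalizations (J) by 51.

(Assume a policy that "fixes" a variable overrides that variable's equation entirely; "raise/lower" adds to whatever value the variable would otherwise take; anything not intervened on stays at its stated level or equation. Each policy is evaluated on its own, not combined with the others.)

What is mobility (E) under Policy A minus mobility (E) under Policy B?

Policy A (X := 35):
  J = 35
  D = 147
  X = 35
  E = 185 − 4·147 + 5·35 = -228
Policy B (J − 51):
  J = 35 − 51 = -16
  D = 147
  X = -55 − 4·(-16) − 3·147 = -432
  E = 185 − 4·147 + 5·(-432) = -2563
E: -228 − (-2563) = 2335

2335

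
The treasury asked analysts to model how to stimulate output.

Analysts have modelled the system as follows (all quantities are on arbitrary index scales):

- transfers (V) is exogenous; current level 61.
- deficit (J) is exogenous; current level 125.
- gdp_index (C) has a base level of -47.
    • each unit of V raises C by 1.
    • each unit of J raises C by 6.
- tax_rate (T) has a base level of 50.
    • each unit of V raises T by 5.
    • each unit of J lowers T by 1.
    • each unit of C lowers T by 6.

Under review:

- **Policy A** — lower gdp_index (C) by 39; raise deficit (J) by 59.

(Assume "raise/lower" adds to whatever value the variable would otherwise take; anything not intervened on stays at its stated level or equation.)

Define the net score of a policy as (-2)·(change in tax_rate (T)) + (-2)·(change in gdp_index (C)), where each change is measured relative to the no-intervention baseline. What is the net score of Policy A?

Baseline:
  V = 61
  J = 125
  C = -47 + 61 + 6·125 = 764
  T = 50 + 5·61 − 125 − 6·764 = -4354
Policy A (C − 39, J + 59):
  V = 61
  J = 125 + 59 = 184
  C = -47 + 61 + 6·184 (−39 from intervention) = 1079
  T = 50 + 5·61 − 184 − 6·1079 = -6303
ΔT = -6303 − (-4354) = -1949; ΔC = 1079 − 764 = 315
Score = (-2)·(-1949) + (-2)·315 = 3268

3268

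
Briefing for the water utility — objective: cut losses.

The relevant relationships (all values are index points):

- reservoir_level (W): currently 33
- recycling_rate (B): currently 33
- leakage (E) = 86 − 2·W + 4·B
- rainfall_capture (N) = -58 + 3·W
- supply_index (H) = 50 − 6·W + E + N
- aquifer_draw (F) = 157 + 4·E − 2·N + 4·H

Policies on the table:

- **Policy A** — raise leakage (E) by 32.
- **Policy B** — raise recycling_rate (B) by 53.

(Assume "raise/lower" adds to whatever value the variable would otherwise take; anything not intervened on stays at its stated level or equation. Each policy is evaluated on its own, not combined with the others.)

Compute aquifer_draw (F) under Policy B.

Policy B (B + 53):
  W = 33
  B = 33 + 53 = 86
  E = 86 − 2·33 + 4·86 = 364
  N = -58 + 3·33 = 41
  H = 50 − 6·33 + 364 + 41 = 257
  F = 157 + 4·364 − 2·41 + 4·257 = 2559

2559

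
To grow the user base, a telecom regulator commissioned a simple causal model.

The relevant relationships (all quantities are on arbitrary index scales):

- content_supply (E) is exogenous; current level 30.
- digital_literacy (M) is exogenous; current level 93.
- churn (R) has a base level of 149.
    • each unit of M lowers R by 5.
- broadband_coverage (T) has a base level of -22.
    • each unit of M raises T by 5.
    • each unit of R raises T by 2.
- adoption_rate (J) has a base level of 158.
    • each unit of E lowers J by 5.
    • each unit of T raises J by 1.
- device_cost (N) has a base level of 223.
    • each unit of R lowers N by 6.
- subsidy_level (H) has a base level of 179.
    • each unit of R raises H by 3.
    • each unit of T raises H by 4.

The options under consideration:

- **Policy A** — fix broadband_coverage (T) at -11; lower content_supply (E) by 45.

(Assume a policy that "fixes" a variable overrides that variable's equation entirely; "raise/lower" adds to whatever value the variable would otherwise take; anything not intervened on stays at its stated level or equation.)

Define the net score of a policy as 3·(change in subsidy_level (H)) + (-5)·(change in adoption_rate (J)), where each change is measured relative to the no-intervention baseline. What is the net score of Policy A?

121

Baseline:
  E = 30
  M = 93
  R = 149 − 5·93 = -316
  T = -22 + 5·93 + 2·(-316) = -189
  J = 158 − 5·30 + (-189) = -181
  H = 179 + 3·(-316) + 4·(-189) = -1525
Policy A (T := -11, E − 45):
  E = 30 − 45 = -15
  M = 93
  R = 149 − 5·93 = -316
  T = -11
  J = 158 − 5·(-15) + (-11) = 222
  H = 179 + 3·(-316) + 4·(-11) = -813
ΔH = -813 − (-1525) = 712; ΔJ = 222 − (-181) = 403
Score = 3·712 + (-5)·403 = 121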